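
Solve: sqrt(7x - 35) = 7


Square both sides: 7x - 35 = 7^2 = 49
7x = 49 + 35 = 84
x = 12
Check: sqrt(7*12 - 35) = sqrt(49) = 7 ✓

x = 12


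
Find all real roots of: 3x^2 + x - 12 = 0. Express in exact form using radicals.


Using the quadratic formula: x = (-b ± sqrt(b^2 - 4ac)) / (2a)
Here a = 3, b = 1, c = -12
Discriminant = b^2 - 4ac = 1^2 - 4(3)(-12) = 1 + 144 = 145
Since discriminant = 145 > 0, there are two real roots.
x = (-1 ± sqrt(145)) / 6
Numerically: x ≈ 1.8403 or x ≈ -2.1736

x = (-1 + sqrt(145)) / 6 or x = (-1 - sqrt(145)) / 6


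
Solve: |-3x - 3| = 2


An absolute value equation |expr| = 2 gives two cases:
Case 1: -3x - 3 = 2
  -3x = 5, so x = -5/3
Case 2: -3x - 3 = -2
  -3x = 1, so x = -1/3

x = -5/3, x = -1/3


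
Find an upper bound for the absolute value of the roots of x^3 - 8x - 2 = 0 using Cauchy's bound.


Cauchy's bound: all roots r satisfy |r| <= 1 + max(|a_i/a_n|) for i = 0,...,n-1
where a_n is the leading coefficient.

Coefficients: [1, 0, -8, -2]
Leading coefficient a_n = 1
Ratios |a_i/a_n|: 0, 8, 2
Maximum ratio: 8
Cauchy's bound: |r| <= 1 + 8 = 9

Upper bound = 9


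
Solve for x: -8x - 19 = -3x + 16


Starting with: -8x - 19 = -3x + 16
Move all x terms to left: (-8 + 3)x = 16 + 19
Simplify: -5x = 35
Divide both sides by -5: x = -7

x = -7


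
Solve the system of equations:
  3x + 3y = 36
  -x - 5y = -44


Using Cramer's rule:
Determinant D = (3)(-5) - (-1)(3) = -15 + 3 = -12
Dx = (36)(-5) - (-44)(3) = -180 + 132 = -48
Dy = (3)(-44) - (-1)(36) = -132 + 36 = -96
x = Dx/D = -48/-12 = 4
y = Dy/D = -96/-12 = 8

x = 4, y = 8


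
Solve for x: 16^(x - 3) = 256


Express both sides with the same base.
256 = 16^2
Since the bases match, equate exponents: x - 3 = 2
So x = 2 - (-3) = 5

x = 5


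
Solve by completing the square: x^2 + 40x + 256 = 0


Start: x^2 + 40x + 256 = 0
Move constant: x^2 + 40x = -256
Half of 40 is 20, squared is 400
Add 400 to both sides: x^2 + 40x + 400 = 144
(x + 20)^2 = 144
x + 20 = ±12
x = -20 + 12 = -8 or x = -20 - 12 = -32

x = -32, x = -8


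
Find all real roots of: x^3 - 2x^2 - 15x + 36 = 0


Let p(x) = x^3 - 2x^2 - 15x + 36. By the rational root theorem (leading coefficient 1), any rational root is an integer divisor of 36: try ±1, ±2, ... in turn.
Test x = 1: value = 20 ≠ 0.
Test x = -1: value = 48 ≠ 0.
Test x = 2: value = 6 ≠ 0.
Test x = -2: value = 50 ≠ 0.
Test x = 3: value = 0 ✓, so (x - 3) is a factor.
Synthetic division by (x - 3): bring down 1; 1(3) - 2 = 1; 1(3) - 15 = -12; (-12)(3) + 36 = 0 → quotient x^2 + x - 12, remainder 0.
Solve the quadratic x^2 + x - 12 = 0: discriminant = 1^2 - 4(1)(-12) = 1 + 48 = 49.
sqrt(49) = 7, so x = (-1 ± 7)/2: x = 3 or x = -4.

x = -4, x = 3 (multiplicity 2)


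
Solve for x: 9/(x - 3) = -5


Multiply both sides by (x - 3): 9 = -5(x - 3)
Distribute: 9 = -5x + 15
-5x = 9 - 15 = -6
x = 6/5

x = 6/5


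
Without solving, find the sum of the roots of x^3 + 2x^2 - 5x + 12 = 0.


By Vieta's formulas for x^3 + bx^2 + cx + d = 0:
  r1 + r2 + r3 = -b/a = -2
  r1*r2 + r1*r3 + r2*r3 = c/a = -5
  r1*r2*r3 = -d/a = -12


Sum = -2


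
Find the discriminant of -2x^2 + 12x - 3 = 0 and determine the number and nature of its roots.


For ax^2 + bx + c = 0, discriminant D = b^2 - 4ac
Here a = -2, b = 12, c = -3
D = (12)^2 - 4(-2)(-3) = 144 - 24 = 120

D = 120 > 0 but not a perfect square
The equation has 2 distinct real irrational roots.

Discriminant = 120, 2 distinct real irrational roots


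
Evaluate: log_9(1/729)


We need the exponent such that 9^? = 1/729
9^(-3) = 1/9^3 = 1/729
Therefore log_9(1/729) = -3

-3


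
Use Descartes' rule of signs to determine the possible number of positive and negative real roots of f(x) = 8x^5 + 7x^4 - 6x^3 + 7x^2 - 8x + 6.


Descartes' rule of signs:

For positive roots, count sign changes in f(x) = 8x^5 + 7x^4 - 6x^3 + 7x^2 - 8x + 6:
Signs of coefficients: +, +, -, +, -, +
Number of sign changes: 4
Possible positive real roots: 4, 2, 0

For negative roots, examine f(-x) = -8x^5 + 7x^4 + 6x^3 + 7x^2 + 8x + 6:
Signs of coefficients: -, +, +, +, +, +
Number of sign changes: 1
Possible negative real roots: 1

Positive roots: 4 or 2 or 0; Negative roots: 1


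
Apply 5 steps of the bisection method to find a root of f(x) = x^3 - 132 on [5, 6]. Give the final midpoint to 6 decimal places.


f(x) = x^3 - 132
f(5) = -7 < 0
f(6) = 84 > 0

Step 1: midpoint = (5.000000 + 6.000000)/2 = 5.500000
  f(5.500000) = 34.375000
  f(mid) > 0, so root is in [5.000000, 5.500000]

Step 2: midpoint = (5.000000 + 5.500000)/2 = 5.250000
  f(5.250000) = 12.703125
  f(mid) > 0, so root is in [5.000000, 5.250000]

Step 3: midpoint = (5.000000 + 5.250000)/2 = 5.125000
  f(5.125000) = 2.611328
  f(mid) > 0, so root is in [5.000000, 5.125000]

Step 4: midpoint = (5.000000 + 5.125000)/2 = 5.062500
  f(5.062500) = -2.253662
  f(mid) < 0, so root is in [5.062500, 5.125000]

Step 5: midpoint = (5.062500 + 5.125000)/2 = 5.093750
  f(5.093750) = 0.163910
  f(mid) > 0, so root is in [5.062500, 5.093750]

midpoint = 5.093750


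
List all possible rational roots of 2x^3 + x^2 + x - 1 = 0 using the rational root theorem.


Rational root theorem: possible roots are ±p/q where:
  p divides the constant term (-1): p ∈ {1}
  q divides the leading coefficient (2): q ∈ {1, 2}

All possible rational roots: -1, -1/2, 1/2, 1

-1, -1/2, 1/2, 1


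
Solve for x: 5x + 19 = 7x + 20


Starting with: 5x + 19 = 7x + 20
Move all x terms to left: (5 - 7)x = 20 - 19
Simplify: -2x = 1
Divide both sides by -2: x = -1/2

x = -1/2


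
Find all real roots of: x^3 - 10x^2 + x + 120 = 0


Let p(x) = x^3 - 10x^2 + x + 120. By the rational root theorem (leading coefficient 1), any rational root is an integer divisor of 120: try ±1, ±2, ... in turn.
Test x = 1: value = 112 ≠ 0.
Test x = -1: value = 108 ≠ 0.
Test x = 2: value = 90 ≠ 0.
Test x = -2: value = 70 ≠ 0.
Test x = 3: value = 60 ≠ 0.
Test x = -3: value = 0 ✓, so (x + 3) is a factor.
Synthetic division by (x + 3): bring down 1; 1(-3) - 10 = -13; (-13)(-3) + 1 = 40; 40(-3) + 120 = 0 → quotient x^2 - 13x + 40, remainder 0.
Solve the quadratic x^2 - 13x + 40 = 0: discriminant = (-13)^2 - 4(1)(40) = 169 - 160 = 9.
sqrt(9) = 3, so x = (13 ± 3)/2: x = 8 or x = 5.

x = -3, x = 5, x = 8


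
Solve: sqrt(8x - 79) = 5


Square both sides: 8x - 79 = 5^2 = 25
8x = 25 + 79 = 104
x = 13
Check: sqrt(8*13 - 79) = sqrt(25) = 5 ✓

x = 13


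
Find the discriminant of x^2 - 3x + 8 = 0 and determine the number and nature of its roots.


For ax^2 + bx + c = 0, discriminant D = b^2 - 4ac
Here a = 1, b = -3, c = 8
D = (-3)^2 - 4(1)(8) = 9 - 32 = -23

D = -23 < 0
The equation has no real roots (2 complex conjugate roots).

Discriminant = -23, no real roots (2 complex conjugate roots)


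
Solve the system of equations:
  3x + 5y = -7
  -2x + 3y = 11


Using Cramer's rule:
Determinant D = (3)(3) - (-2)(5) = 9 + 10 = 19
Dx = (-7)(3) - (11)(5) = -21 - 55 = -76
Dy = (3)(11) - (-2)(-7) = 33 - 14 = 19
x = Dx/D = -76/19 = -4
y = Dy/D = 19/19 = 1

x = -4, y = 1


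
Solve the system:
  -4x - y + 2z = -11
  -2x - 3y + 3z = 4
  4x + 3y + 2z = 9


Using Cramer's rule. Expand each determinant along the first row.
D  = (-4)*[(-3)*2 - 3*3] - (-1)*[(-2)*2 - 3*4] + 2*[(-2)*3 - (-3)*4]
  = (-4)*(-15) - (-1)*(-16) + 2*(6) = 56
Dx = (-11)*[(-3)*2 - 3*3] - (-1)*[4*2 - 3*9] + 2*[4*3 - (-3)*9]
  = (-11)*(-15) - (-1)*(-19) + 2*(39) = 224
Dy = (-4)*[4*2 - 3*9] - (-11)*[(-2)*2 - 3*4] + 2*[(-2)*9 - 4*4]
  = (-4)*(-19) - (-11)*(-16) + 2*(-34) = -168
Dz = (-4)*[(-3)*9 - 4*3] - (-1)*[(-2)*9 - 4*4] + (-11)*[(-2)*3 - (-3)*4]
  = (-4)*(-39) - (-1)*(-34) + (-11)*(6) = 56
x = Dx/D = 224/56 = 4, y = Dy/D = -168/56 = -3, z = Dz/D = 56/56 = 1
Check eq1: (-4)(4) + (-1)(-3) + (2)(1) = -11 = -11 ✓
Check eq2: (-2)(4) + (-3)(-3) + (3)(1) = 4 = 4 ✓
Check eq3: (4)(4) + (3)(-3) + (2)(1) = 9 = 9 ✓

x = 4, y = -3, z = 1


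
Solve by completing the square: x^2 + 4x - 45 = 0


Start: x^2 + 4x - 45 = 0
Move constant: x^2 + 4x = 45
Half of 4 is 2, squared is 4
Add 4 to both sides: x^2 + 4x + 4 = 49
(x + 2)^2 = 49
x + 2 = ±7
x = -2 + 7 = 5 or x = -2 - 7 = -9

x = -9, x = 5


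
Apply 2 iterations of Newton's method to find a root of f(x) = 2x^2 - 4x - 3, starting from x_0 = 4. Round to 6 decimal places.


Newton's method: x_(n+1) = x_n - f(x_n)/f'(x_n)
f(x) = 2x^2 - 4x - 3
f'(x) = 4x - 4

Iteration 1:
  f(4.000000) = 13.000000
  f'(4.000000) = 12.000000
  x_1 = 4.000000 - (13.000000)/(12.000000) = 2.916667

Iteration 2:
  f(2.916667) = 2.347222
  f'(2.916667) = 7.666667
  x_2 = 2.916667 - (2.347222)/(7.666667) = 2.610507

x_2 = 2.610507


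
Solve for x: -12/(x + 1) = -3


Multiply both sides by (x + 1): -12 = -3(x + 1)
Distribute: -12 = -3x - 3
-3x = -12 + 3 = -9
x = 3

x = 3


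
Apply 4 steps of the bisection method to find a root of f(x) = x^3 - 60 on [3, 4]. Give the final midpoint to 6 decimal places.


f(x) = x^3 - 60
f(3) = -33 < 0
f(4) = 4 > 0

Step 1: midpoint = (3.000000 + 4.000000)/2 = 3.500000
  f(3.500000) = -17.125000
  f(mid) < 0, so root is in [3.500000, 4.000000]

Step 2: midpoint = (3.500000 + 4.000000)/2 = 3.750000
  f(3.750000) = -7.265625
  f(mid) < 0, so root is in [3.750000, 4.000000]

Step 3: midpoint = (3.750000 + 4.000000)/2 = 3.875000
  f(3.875000) = -1.814453
  f(mid) < 0, so root is in [3.875000, 4.000000]

Step 4: midpoint = (3.875000 + 4.000000)/2 = 3.937500
  f(3.937500) = 1.046631
  f(mid) > 0, so root is in [3.875000, 3.937500]

midpoint = 3.937500


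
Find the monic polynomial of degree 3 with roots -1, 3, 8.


A monic polynomial with roots -1, 3, 8 is:
p(x) = (x + 1)(x - 3)(x - 8)
After multiplying by (x + 1): x + 1
After multiplying by (x - 3): x^2 - 2x - 3
After multiplying by (x - 8): x^3 - 10x^2 + 13x + 24

x^3 - 10x^2 + 13x + 24


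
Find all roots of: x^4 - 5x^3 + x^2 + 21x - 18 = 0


Let p(x) = x^4 - 5x^3 + x^2 + 21x - 18. By the rational root theorem (leading coefficient 1), any rational root is an integer divisor of 18: try ±1, ±2, ... in turn.
Test x = 1: value = 0 ✓, so (x - 1) is a factor.
Synthetic division by (x - 1): bring down 1; 1(1) - 5 = -4; (-4)(1) + 1 = -3; (-3)(1) + 21 = 18; 18(1) - 18 = 0 → quotient x^3 - 4x^2 - 3x + 18, remainder 0.
Continue with the quotient x^3 - 4x^2 - 3x + 18 (candidates must divide 18; re-test x = 1 first in case it repeats).
Test x = 1: value = 12 ≠ 0.
Test x = -1: value = 16 ≠ 0.
Test x = 2: value = 4 ≠ 0.
Test x = -2: value = 0 ✓, so (x + 2) is a factor.
Synthetic division by (x + 2): bring down 1; 1(-2) - 4 = -6; (-6)(-2) - 3 = 9; 9(-2) + 18 = 0 → quotient x^2 - 6x + 9, remainder 0.
Solve the quadratic x^2 - 6x + 9 = 0: discriminant = (-6)^2 - 4(1)(9) = 36 - 36 = 0.
Discriminant = 0, so a double root: x = 6/2 = 3.
Collecting all roots found:

x = -2, x = 1, x = 3 (multiplicity 2)


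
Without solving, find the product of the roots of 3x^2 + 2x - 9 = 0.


By Vieta's formulas for ax^2 + bx + c = 0:
  Sum of roots = -b/a
  Product of roots = c/a

Here a = 3, b = 2, c = -9
Sum = -(2)/3 = -2/3
Product = -9/3 = -3

Product = -3


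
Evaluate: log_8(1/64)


We need the exponent such that 8^? = 1/64
8^(-2) = 1/8^2 = 1/64
Therefore log_8(1/64) = -2

-2


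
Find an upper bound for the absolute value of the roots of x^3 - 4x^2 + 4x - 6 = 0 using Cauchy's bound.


Cauchy's bound: all roots r satisfy |r| <= 1 + max(|a_i/a_n|) for i = 0,...,n-1
where a_n is the leading coefficient.

Coefficients: [1, -4, 4, -6]
Leading coefficient a_n = 1
Ratios |a_i/a_n|: 4, 4, 6
Maximum ratio: 6
Cauchy's bound: |r| <= 1 + 6 = 7

Upper bound = 7


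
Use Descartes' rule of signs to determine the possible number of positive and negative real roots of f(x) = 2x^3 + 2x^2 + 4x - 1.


Descartes' rule of signs:

For positive roots, count sign changes in f(x) = 2x^3 + 2x^2 + 4x - 1:
Signs of coefficients: +, +, +, -
Number of sign changes: 1
Possible positive real roots: 1

For negative roots, examine f(-x) = -2x^3 + 2x^2 - 4x - 1:
Signs of coefficients: -, +, -, -
Number of sign changes: 2
Possible negative real roots: 2, 0

Positive roots: 1; Negative roots: 2 or 0


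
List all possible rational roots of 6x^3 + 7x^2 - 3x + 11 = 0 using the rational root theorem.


Rational root theorem: possible roots are ±p/q where:
  p divides the constant term (11): p ∈ {1, 11}
  q divides the leading coefficient (6): q ∈ {1, 2, 3, 6}

All possible rational roots: -11, -11/2, -11/3, -11/6, -1, -1/2, -1/3, -1/6, 1/6, 1/3, 1/2, 1, 11/6, 11/3, 11/2, 11

-11, -11/2, -11/3, -11/6, -1, -1/2, -1/3, -1/6, 1/6, 1/3, 1/2, 1, 11/6, 11/3, 11/2, 11


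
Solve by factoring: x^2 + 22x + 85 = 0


We need two numbers that multiply to 85 and add to 22.
Those numbers are 5 and 17 (since 5 * 17 = 85 and 5 + 17 = 22).
So x^2 + 22x + 85 = (x + 5)(x + 17) = 0
Setting each factor to zero: x = -5 or x = -17

x = -17, x = -5


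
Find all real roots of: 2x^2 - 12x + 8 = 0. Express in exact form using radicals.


Using the quadratic formula: x = (-b ± sqrt(b^2 - 4ac)) / (2a)
Here a = 2, b = -12, c = 8
Discriminant = b^2 - 4ac = (-12)^2 - 4(2)(8) = 144 - 64 = 80
Since discriminant = 80 > 0, there are two real roots.
x = (12 ± 4*sqrt(5)) / 4
Simplifying: x = 3 ± sqrt(5)
Numerically: x ≈ 5.2361 or x ≈ 0.7639

x = 3 + sqrt(5) or x = 3 - sqrt(5)


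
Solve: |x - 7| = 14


An absolute value equation |expr| = 14 gives two cases:
Case 1: x - 7 = 14
  x = 21, so x = 21
Case 2: x - 7 = -14
  x = -7, so x = -7

x = -7, x = 21


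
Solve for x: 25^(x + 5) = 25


Express both sides with the same base.
25 = 25^1
Since the bases match, equate exponents: x + 5 = 1
So x = 1 - (5) = -4

x = -4


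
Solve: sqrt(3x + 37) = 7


Square both sides: 3x + 37 = 7^2 = 49
3x = 49 - 37 = 12
x = 4
Check: sqrt(3*4 + 37) = sqrt(49) = 7 ✓

x = 4


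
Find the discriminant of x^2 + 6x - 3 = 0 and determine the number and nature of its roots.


For ax^2 + bx + c = 0, discriminant D = b^2 - 4ac
Here a = 1, b = 6, c = -3
D = (6)^2 - 4(1)(-3) = 36 + 12 = 48

D = 48 > 0 but not a perfect square
The equation has 2 distinct real irrational roots.

Discriminant = 48, 2 distinct real irrational roots


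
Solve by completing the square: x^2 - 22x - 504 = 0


Start: x^2 - 22x - 504 = 0
Move constant: x^2 - 22x = 504
Half of -22 is -11, squared is 121
Add 121 to both sides: x^2 - 22x + 121 = 625
(x - 11)^2 = 625
x - 11 = ±25
x = 11 + 25 = 36 or x = 11 - 25 = -14

x = -14, x = 36


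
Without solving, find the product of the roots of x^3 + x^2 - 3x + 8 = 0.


By Vieta's formulas for x^3 + bx^2 + cx + d = 0:
  r1 + r2 + r3 = -b/a = -1
  r1*r2 + r1*r3 + r2*r3 = c/a = -3
  r1*r2*r3 = -d/a = -8


Product = -8


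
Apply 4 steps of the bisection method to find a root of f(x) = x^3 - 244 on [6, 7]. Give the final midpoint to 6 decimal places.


f(x) = x^3 - 244
f(6) = -28 < 0
f(7) = 99 > 0

Step 1: midpoint = (6.000000 + 7.000000)/2 = 6.500000
  f(6.500000) = 30.625000
  f(mid) > 0, so root is in [6.000000, 6.500000]

Step 2: midpoint = (6.000000 + 6.500000)/2 = 6.250000
  f(6.250000) = 0.140625
  f(mid) > 0, so root is in [6.000000, 6.250000]

Step 3: midpoint = (6.000000 + 6.250000)/2 = 6.125000
  f(6.125000) = -14.216797
  f(mid) < 0, so root is in [6.125000, 6.250000]

Step 4: midpoint = (6.125000 + 6.250000)/2 = 6.187500
  f(6.187500) = -7.110596
  f(mid) < 0, so root is in [6.187500, 6.250000]

midpoint = 6.187500


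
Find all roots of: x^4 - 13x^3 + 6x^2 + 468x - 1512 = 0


Let p(x) = x^4 - 13x^3 + 6x^2 + 468x - 1512. By the rational root theorem (leading coefficient 1), any rational root is an integer divisor of 1512: try ±1, ±2, ... in turn.
Test x = 1: value = -1050 ≠ 0.
Test x = -1: value = -1960 ≠ 0.
Test x = 2: value = -640 ≠ 0.
Test x = -2: value = -2304 ≠ 0.
Test x = 3: value = -324 ≠ 0.
Test x = -3: value = -2430 ≠ 0.
Test x = 4: value = -120 ≠ 0.
Test x = -4: value = -2200 ≠ 0.
Test x = 6: value = 0 ✓, so (x - 6) is a factor.
Synthetic division by (x - 6): bring down 1; 1(6) - 13 = -7; (-7)(6) + 6 = -36; (-36)(6) + 468 = 252; 252(6) - 1512 = 0 → quotient x^3 - 7x^2 - 36x + 252, remainder 0.
Continue with the quotient x^3 - 7x^2 - 36x + 252 (candidates must divide 252; re-test x = 6 first in case it repeats).
Test x = 6: value = 0 ✓, so (x - 6) is a factor.
Synthetic division by (x - 6): bring down 1; 1(6) - 7 = -1; (-1)(6) - 36 = -42; (-42)(6) + 252 = 0 → quotient x^2 - x - 42, remainder 0.
Solve the quadratic x^2 - x - 42 = 0: discriminant = (-1)^2 - 4(1)(-42) = 1 + 168 = 169.
sqrt(169) = 13, so x = (1 ± 13)/2: x = 7 or x = -6.
Collecting all roots found:

x = -6, x = 6 (multiplicity 2), x = 7


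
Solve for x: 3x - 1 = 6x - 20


Starting with: 3x - 1 = 6x - 20
Move all x terms to left: (3 - 6)x = -20 + 1
Simplify: -3x = -19
Divide both sides by -3: x = 19/3

x = 19/3


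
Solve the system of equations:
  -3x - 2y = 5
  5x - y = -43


Using Cramer's rule:
Determinant D = (-3)(-1) - (5)(-2) = 3 + 10 = 13
Dx = (5)(-1) - (-43)(-2) = -5 - 86 = -91
Dy = (-3)(-43) - (5)(5) = 129 - 25 = 104
x = Dx/D = -91/13 = -7
y = Dy/D = 104/13 = 8

x = -7, y = 8


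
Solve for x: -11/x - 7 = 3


Subtract -7 from both sides: -11/x = 10
Multiply both sides by x: -11 = 10 * x
Divide by 10: x = -11/10

x = -11/10


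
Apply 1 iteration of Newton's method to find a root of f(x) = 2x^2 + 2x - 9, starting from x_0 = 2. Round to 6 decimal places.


Newton's method: x_(n+1) = x_n - f(x_n)/f'(x_n)
f(x) = 2x^2 + 2x - 9
f'(x) = 4x + 2

Iteration 1:
  f(2.000000) = 3.000000
  f'(2.000000) = 10.000000
  x_1 = 2.000000 - (3.000000)/(10.000000) = 1.700000

x_1 = 1.700000


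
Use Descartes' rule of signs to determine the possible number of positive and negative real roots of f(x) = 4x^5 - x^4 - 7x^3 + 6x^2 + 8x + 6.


Descartes' rule of signs:

For positive roots, count sign changes in f(x) = 4x^5 - x^4 - 7x^3 + 6x^2 + 8x + 6:
Signs of coefficients: +, -, -, +, +, +
Number of sign changes: 2
Possible positive real roots: 2, 0

For negative roots, examine f(-x) = -4x^5 - x^4 + 7x^3 + 6x^2 - 8x + 6:
Signs of coefficients: -, -, +, +, -, +
Number of sign changes: 3
Possible negative real roots: 3, 1

Positive roots: 2 or 0; Negative roots: 3 or 1


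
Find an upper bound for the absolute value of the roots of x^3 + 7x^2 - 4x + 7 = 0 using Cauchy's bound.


Cauchy's bound: all roots r satisfy |r| <= 1 + max(|a_i/a_n|) for i = 0,...,n-1
where a_n is the leading coefficient.

Coefficients: [1, 7, -4, 7]
Leading coefficient a_n = 1
Ratios |a_i/a_n|: 7, 4, 7
Maximum ratio: 7
Cauchy's bound: |r| <= 1 + 7 = 8

Upper bound = 8


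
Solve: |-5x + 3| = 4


An absolute value equation |expr| = 4 gives two cases:
Case 1: -5x + 3 = 4
  -5x = 1, so x = -1/5
Case 2: -5x + 3 = -4
  -5x = -7, so x = 7/5

x = -1/5, x = 7/5


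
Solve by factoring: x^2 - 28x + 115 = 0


We need two numbers that multiply to 115 and add to -28.
Those numbers are -23 and -5 (since (-23) * (-5) = 115 and (-23) + (-5) = -28).
So x^2 - 28x + 115 = (x - 23)(x - 5) = 0
Setting each factor to zero: x = 23 or x = 5

x = 5, x = 23


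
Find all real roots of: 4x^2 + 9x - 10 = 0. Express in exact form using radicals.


Using the quadratic formula: x = (-b ± sqrt(b^2 - 4ac)) / (2a)
Here a = 4, b = 9, c = -10
Discriminant = b^2 - 4ac = 9^2 - 4(4)(-10) = 81 + 160 = 241
Since discriminant = 241 > 0, there are two real roots.
x = (-9 ± sqrt(241)) / 8
Numerically: x ≈ 0.8155 or x ≈ -3.0655

x = (-9 + sqrt(241)) / 8 or x = (-9 - sqrt(241)) / 8


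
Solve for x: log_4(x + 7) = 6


Convert to exponential form: x + 7 = 4^6 = 4096
x = 4096 - 7 = 4089
Check: log_4(4089 + 7) = log_4(4096) = log_4(4096) = 6 ✓

x = 4089


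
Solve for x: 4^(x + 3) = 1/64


Express both sides with the same base.
1/64 = 4^(-3)
Since the bases match, equate exponents: x + 3 = -3
So x = -3 - (3) = -6

x = -6


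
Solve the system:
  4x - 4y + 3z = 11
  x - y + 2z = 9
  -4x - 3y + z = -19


Using Cramer's rule. Expand each determinant along the first row.
D  = 4*[(-1)*1 - 2*(-3)] - (-4)*[1*1 - 2*(-4)] + 3*[1*(-3) - (-1)*(-4)]
  = 4*(5) - (-4)*(9) + 3*(-7) = 35
Dx = 11*[(-1)*1 - 2*(-3)] - (-4)*[9*1 - 2*(-19)] + 3*[9*(-3) - (-1)*(-19)]
  = 11*(5) - (-4)*(47) + 3*(-46) = 105
Dy = 4*[9*1 - 2*(-19)] - 11*[1*1 - 2*(-4)] + 3*[1*(-19) - 9*(-4)]
  = 4*(47) - 11*(9) + 3*(17) = 140
Dz = 4*[(-1)*(-19) - 9*(-3)] - (-4)*[1*(-19) - 9*(-4)] + 11*[1*(-3) - (-1)*(-4)]
  = 4*(46) - (-4)*(17) + 11*(-7) = 175
x = Dx/D = 105/35 = 3, y = Dy/D = 140/35 = 4, z = Dz/D = 175/35 = 5
Check eq1: (4)(3) + (-4)(4) + (3)(5) = 11 = 11 ✓
Check eq2: (1)(3) + (-1)(4) + (2)(5) = 9 = 9 ✓
Check eq3: (-4)(3) + (-3)(4) + (1)(5) = -19 = -19 ✓

x = 3, y = 4, z = 5


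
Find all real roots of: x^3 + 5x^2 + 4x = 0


The constant term is 0, so x = 0 is a root. Factor out x:
  x(x^2 + 5x + 4) = 0
Solve the quadratic x^2 + 5x + 4 = 0: discriminant = 5^2 - 4(1)(4) = 25 - 16 = 9.
sqrt(9) = 3, so x = (-5 ± 3)/2: x = -1 or x = -4.

x = -4, x = -1, x = 0


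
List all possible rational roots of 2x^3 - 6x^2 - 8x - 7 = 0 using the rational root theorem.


Rational root theorem: possible roots are ±p/q where:
  p divides the constant term (-7): p ∈ {1, 7}
  q divides the leading coefficient (2): q ∈ {1, 2}

All possible rational roots: -7, -7/2, -1, -1/2, 1/2, 1, 7/2, 7

-7, -7/2, -1, -1/2, 1/2, 1, 7/2, 7


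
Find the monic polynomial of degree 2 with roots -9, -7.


A monic polynomial with roots -9, -7 is:
p(x) = (x + 9)(x + 7)
After multiplying by (x + 9): x + 9
After multiplying by (x + 7): x^2 + 16x + 63

x^2 + 16x + 63


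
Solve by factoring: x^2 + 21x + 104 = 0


We need two numbers that multiply to 104 and add to 21.
Those numbers are 8 and 13 (since 8 * 13 = 104 and 8 + 13 = 21).
So x^2 + 21x + 104 = (x + 8)(x + 13) = 0
Setting each factor to zero: x = -8 or x = -13

x = -13, x = -8


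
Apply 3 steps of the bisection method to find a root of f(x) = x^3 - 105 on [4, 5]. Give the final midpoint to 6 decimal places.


f(x) = x^3 - 105
f(4) = -41 < 0
f(5) = 20 > 0

Step 1: midpoint = (4.000000 + 5.000000)/2 = 4.500000
  f(4.500000) = -13.875000
  f(mid) < 0, so root is in [4.500000, 5.000000]

Step 2: midpoint = (4.500000 + 5.000000)/2 = 4.750000
  f(4.750000) = 2.171875
  f(mid) > 0, so root is in [4.500000, 4.750000]

Step 3: midpoint = (4.500000 + 4.750000)/2 = 4.625000
  f(4.625000) = -6.068359
  f(mid) < 0, so root is in [4.625000, 4.750000]

midpoint = 4.625000


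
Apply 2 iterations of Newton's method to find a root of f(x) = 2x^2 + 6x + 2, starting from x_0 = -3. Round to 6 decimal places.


Newton's method: x_(n+1) = x_n - f(x_n)/f'(x_n)
f(x) = 2x^2 + 6x + 2
f'(x) = 4x + 6

Iteration 1:
  f(-3.000000) = 2.000000
  f'(-3.000000) = -6.000000
  x_1 = -3.000000 - (2.000000)/(-6.000000) = -2.666667

Iteration 2:
  f(-2.666667) = 0.222222
  f'(-2.666667) = -4.666667
  x_2 = -2.666667 - (0.222222)/(-4.666667) = -2.619048

x_2 = -2.619048


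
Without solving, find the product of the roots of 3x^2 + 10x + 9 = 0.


By Vieta's formulas for ax^2 + bx + c = 0:
  Sum of roots = -b/a
  Product of roots = c/a

Here a = 3, b = 10, c = 9
Sum = -(10)/3 = -10/3
Product = 9/3 = 3

Product = 3


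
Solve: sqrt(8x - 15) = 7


Square both sides: 8x - 15 = 7^2 = 49
8x = 49 + 15 = 64
x = 8
Check: sqrt(8*8 - 15) = sqrt(49) = 7 ✓

x = 8


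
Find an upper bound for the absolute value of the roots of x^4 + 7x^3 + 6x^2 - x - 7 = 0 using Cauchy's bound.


Cauchy's bound: all roots r satisfy |r| <= 1 + max(|a_i/a_n|) for i = 0,...,n-1
where a_n is the leading coefficient.

Coefficients: [1, 7, 6, -1, -7]
Leading coefficient a_n = 1
Ratios |a_i/a_n|: 7, 6, 1, 7
Maximum ratio: 7
Cauchy's bound: |r| <= 1 + 7 = 8

Upper bound = 8


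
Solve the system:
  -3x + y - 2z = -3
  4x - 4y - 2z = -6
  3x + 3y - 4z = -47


Using Cramer's rule. Expand each determinant along the first row.
D  = (-3)*[(-4)*(-4) - (-2)*3] - 1*[4*(-4) - (-2)*3] + (-2)*[4*3 - (-4)*3]
  = (-3)*(22) - 1*(-10) + (-2)*(24) = -104
Dx = (-3)*[(-4)*(-4) - (-2)*3] - 1*[(-6)*(-4) - (-2)*(-47)] + (-2)*[(-6)*3 - (-4)*(-47)]
  = (-3)*(22) - 1*(-70) + (-2)*(-206) = 416
Dy = (-3)*[(-6)*(-4) - (-2)*(-47)] - (-3)*[4*(-4) - (-2)*3] + (-2)*[4*(-47) - (-6)*3]
  = (-3)*(-70) - (-3)*(-10) + (-2)*(-170) = 520
Dz = (-3)*[(-4)*(-47) - (-6)*3] - 1*[4*(-47) - (-6)*3] + (-3)*[4*3 - (-4)*3]
  = (-3)*(206) - 1*(-170) + (-3)*(24) = -520
x = Dx/D = 416/-104 = -4, y = Dy/D = 520/-104 = -5, z = Dz/D = -520/-104 = 5
Check eq1: (-3)(-4) + (1)(-5) + (-2)(5) = -3 = -3 ✓
Check eq2: (4)(-4) + (-4)(-5) + (-2)(5) = -6 = -6 ✓
Check eq3: (3)(-4) + (3)(-5) + (-4)(5) = -47 = -47 ✓

x = -4, y = -5, z = 5


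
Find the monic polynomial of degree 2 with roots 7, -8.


A monic polynomial with roots 7, -8 is:
p(x) = (x - 7)(x + 8)
After multiplying by (x - 7): x - 7
After multiplying by (x + 8): x^2 + x - 56

x^2 + x - 56


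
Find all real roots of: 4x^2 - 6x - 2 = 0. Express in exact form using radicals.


Using the quadratic formula: x = (-b ± sqrt(b^2 - 4ac)) / (2a)
Here a = 4, b = -6, c = -2
Discriminant = b^2 - 4ac = (-6)^2 - 4(4)(-2) = 36 + 32 = 68
Since discriminant = 68 > 0, there are two real roots.
x = (6 ± 2*sqrt(17)) / 8
Simplifying: x = (3 ± sqrt(17)) / 4
Numerically: x ≈ 1.7808 or x ≈ -0.2808

x = (3 + sqrt(17)) / 4 or x = (3 - sqrt(17)) / 4


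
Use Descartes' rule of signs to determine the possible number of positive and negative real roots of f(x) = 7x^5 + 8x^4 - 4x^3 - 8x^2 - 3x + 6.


Descartes' rule of signs:

For positive roots, count sign changes in f(x) = 7x^5 + 8x^4 - 4x^3 - 8x^2 - 3x + 6:
Signs of coefficients: +, +, -, -, -, +
Number of sign changes: 2
Possible positive real roots: 2, 0

For negative roots, examine f(-x) = -7x^5 + 8x^4 + 4x^3 - 8x^2 + 3x + 6:
Signs of coefficients: -, +, +, -, +, +
Number of sign changes: 3
Possible negative real roots: 3, 1

Positive roots: 2 or 0; Negative roots: 3 or 1


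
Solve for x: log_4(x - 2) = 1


Convert to exponential form: x - 2 = 4^1 = 4
x = 4 + 2 = 6
Check: log_4(6 - 2) = log_4(4) = log_4(4) = 1 ✓

x = 6


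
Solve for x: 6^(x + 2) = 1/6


Express both sides with the same base.
1/6 = 6^(-1)
Since the bases match, equate exponents: x + 2 = -1
So x = -1 - (2) = -3

x = -3


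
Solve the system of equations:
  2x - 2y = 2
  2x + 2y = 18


Using Cramer's rule:
Determinant D = (2)(2) - (2)(-2) = 4 + 4 = 8
Dx = (2)(2) - (18)(-2) = 4 + 36 = 40
Dy = (2)(18) - (2)(2) = 36 - 4 = 32
x = Dx/D = 40/8 = 5
y = Dy/D = 32/8 = 4

x = 5, y = 4


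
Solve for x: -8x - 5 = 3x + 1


Starting with: -8x - 5 = 3x + 1
Move all x terms to left: (-8 - 3)x = 1 + 5
Simplify: -11x = 6
Divide both sides by -11: x = -6/11

x = -6/11


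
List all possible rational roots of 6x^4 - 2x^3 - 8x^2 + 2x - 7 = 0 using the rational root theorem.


Rational root theorem: possible roots are ±p/q where:
  p divides the constant term (-7): p ∈ {1, 7}
  q divides the leading coefficient (6): q ∈ {1, 2, 3, 6}

All possible rational roots: -7, -7/2, -7/3, -7/6, -1, -1/2, -1/3, -1/6, 1/6, 1/3, 1/2, 1, 7/6, 7/3, 7/2, 7

-7, -7/2, -7/3, -7/6, -1, -1/2, -1/3, -1/6, 1/6, 1/3, 1/2, 1, 7/6, 7/3, 7/2, 7


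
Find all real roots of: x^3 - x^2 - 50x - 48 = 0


Let p(x) = x^3 - x^2 - 50x - 48. By the rational root theorem (leading coefficient 1), any rational root is an integer divisor of 48: try ±1, ±2, ... in turn.
Test x = 1: value = -98 ≠ 0.
Test x = -1: value = 0 ✓, so (x + 1) is a factor.
Synthetic division by (x + 1): bring down 1; 1(-1) - 1 = -2; (-2)(-1) - 50 = -48; (-48)(-1) - 48 = 0 → quotient x^2 - 2x - 48, remainder 0.
Solve the quadratic x^2 - 2x - 48 = 0: discriminant = (-2)^2 - 4(1)(-48) = 4 + 192 = 196.
sqrt(196) = 14, so x = (2 ± 14)/2: x = 8 or x = -6.

x = -6, x = -1, x = 8


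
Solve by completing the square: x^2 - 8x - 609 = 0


Start: x^2 - 8x - 609 = 0
Move constant: x^2 - 8x = 609
Half of -8 is -4, squared is 16
Add 16 to both sides: x^2 - 8x + 16 = 625
(x - 4)^2 = 625
x - 4 = ±25
x = 4 + 25 = 29 or x = 4 - 25 = -21

x = -21, x = 29


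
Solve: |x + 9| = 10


An absolute value equation |expr| = 10 gives two cases:
Case 1: x + 9 = 10
  x = 1, so x = 1
Case 2: x + 9 = -10
  x = -19, so x = -19

x = -19, x = 1


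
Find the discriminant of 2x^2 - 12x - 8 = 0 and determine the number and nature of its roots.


For ax^2 + bx + c = 0, discriminant D = b^2 - 4ac
Here a = 2, b = -12, c = -8
D = (-12)^2 - 4(2)(-8) = 144 + 64 = 208

D = 208 > 0 but not a perfect square
The equation has 2 distinct real irrational roots.

Discriminant = 208, 2 distinct real irrational roots


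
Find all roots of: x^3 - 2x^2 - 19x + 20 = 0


Let p(x) = x^3 - 2x^2 - 19x + 20. By the rational root theorem (leading coefficient 1), any rational root is an integer divisor of 20: try ±1, ±2, ... in turn.
Test x = 1: value = 0 ✓, so (x - 1) is a factor.
Synthetic division by (x - 1): bring down 1; 1(1) - 2 = -1; (-1)(1) - 19 = -20; (-20)(1) + 20 = 0 → quotient x^2 - x - 20, remainder 0.
Solve the quadratic x^2 - x - 20 = 0: discriminant = (-1)^2 - 4(1)(-20) = 1 + 80 = 81.
sqrt(81) = 9, so x = (1 ± 9)/2: x = 5 or x = -4.
Collecting all roots found:

x = -4, x = 1, x = 5


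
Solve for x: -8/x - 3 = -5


Subtract -3 from both sides: -8/x = -2
Multiply both sides by x: -8 = -2 * x
Divide by -2: x = 4

x = 4


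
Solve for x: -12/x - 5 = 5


Subtract -5 from both sides: -12/x = 10
Multiply both sides by x: -12 = 10 * x
Divide by 10: x = -6/5

x = -6/5


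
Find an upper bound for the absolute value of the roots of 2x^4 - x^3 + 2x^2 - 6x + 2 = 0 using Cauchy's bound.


Cauchy's bound: all roots r satisfy |r| <= 1 + max(|a_i/a_n|) for i = 0,...,n-1
where a_n is the leading coefficient.

Coefficients: [2, -1, 2, -6, 2]
Leading coefficient a_n = 2
Ratios |a_i/a_n|: 1/2, 1, 3, 1
Maximum ratio: 3
Cauchy's bound: |r| <= 1 + 3 = 4

Upper bound = 4


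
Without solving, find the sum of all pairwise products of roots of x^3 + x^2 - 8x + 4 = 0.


By Vieta's formulas for x^3 + bx^2 + cx + d = 0:
  r1 + r2 + r3 = -b/a = -1
  r1*r2 + r1*r3 + r2*r3 = c/a = -8
  r1*r2*r3 = -d/a = -4


Sum of pairwise products = -8


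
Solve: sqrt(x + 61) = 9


Square both sides: x + 61 = 9^2 = 81
x = 81 - 61 = 20
x = 20
Check: sqrt(1*20 + 61) = sqrt(81) = 9 ✓

x = 20


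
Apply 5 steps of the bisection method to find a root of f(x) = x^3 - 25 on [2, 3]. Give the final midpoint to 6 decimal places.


f(x) = x^3 - 25
f(2) = -17 < 0
f(3) = 2 > 0

Step 1: midpoint = (2.000000 + 3.000000)/2 = 2.500000
  f(2.500000) = -9.375000
  f(mid) < 0, so root is in [2.500000, 3.000000]

Step 2: midpoint = (2.500000 + 3.000000)/2 = 2.750000
  f(2.750000) = -4.203125
  f(mid) < 0, so root is in [2.750000, 3.000000]

Step 3: midpoint = (2.750000 + 3.000000)/2 = 2.875000
  f(2.875000) = -1.236328
  f(mid) < 0, so root is in [2.875000, 3.000000]

Step 4: midpoint = (2.875000 + 3.000000)/2 = 2.937500
  f(2.937500) = 0.347412
  f(mid) > 0, so root is in [2.875000, 2.937500]

Step 5: midpoint = (2.875000 + 2.937500)/2 = 2.906250
  f(2.906250) = -0.452972
  f(mid) < 0, so root is in [2.906250, 2.937500]

midpoint = 2.906250


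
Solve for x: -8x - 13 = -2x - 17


Starting with: -8x - 13 = -2x - 17
Move all x terms to left: (-8 + 2)x = -17 + 13
Simplify: -6x = -4
Divide both sides by -6: x = 2/3

x = 2/3


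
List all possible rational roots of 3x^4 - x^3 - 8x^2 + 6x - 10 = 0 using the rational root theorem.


Rational root theorem: possible roots are ±p/q where:
  p divides the constant term (-10): p ∈ {1, 2, 5, 10}
  q divides the leading coefficient (3): q ∈ {1, 3}

All possible rational roots: -10, -5, -10/3, -2, -5/3, -1, -2/3, -1/3, 1/3, 2/3, 1, 5/3, 2, 10/3, 5, 10

-10, -5, -10/3, -2, -5/3, -1, -2/3, -1/3, 1/3, 2/3, 1, 5/3, 2, 10/3, 5, 10


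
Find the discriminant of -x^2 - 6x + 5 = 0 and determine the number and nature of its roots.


For ax^2 + bx + c = 0, discriminant D = b^2 - 4ac
Here a = -1, b = -6, c = 5
D = (-6)^2 - 4(-1)(5) = 36 + 20 = 56

D = 56 > 0 but not a perfect square
The equation has 2 distinct real irrational roots.

Discriminant = 56, 2 distinct real irrational roots


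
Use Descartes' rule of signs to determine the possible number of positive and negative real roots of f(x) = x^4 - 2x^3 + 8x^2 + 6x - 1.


Descartes' rule of signs:

For positive roots, count sign changes in f(x) = x^4 - 2x^3 + 8x^2 + 6x - 1:
Signs of coefficients: +, -, +, +, -
Number of sign changes: 3
Possible positive real roots: 3, 1

For negative roots, examine f(-x) = x^4 + 2x^3 + 8x^2 - 6x - 1:
Signs of coefficients: +, +, +, -, -
Number of sign changes: 1
Possible negative real roots: 1

Positive roots: 3 or 1; Negative roots: 1


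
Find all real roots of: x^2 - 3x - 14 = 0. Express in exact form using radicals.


Using the quadratic formula: x = (-b ± sqrt(b^2 - 4ac)) / (2a)
Here a = 1, b = -3, c = -14
Discriminant = b^2 - 4ac = (-3)^2 - 4(1)(-14) = 9 + 56 = 65
Since discriminant = 65 > 0, there are two real roots.
x = (3 ± sqrt(65)) / 2
Numerically: x ≈ 5.5311 or x ≈ -2.5311

x = (3 + sqrt(65)) / 2 or x = (3 - sqrt(65)) / 2


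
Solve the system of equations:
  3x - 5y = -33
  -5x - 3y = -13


Using Cramer's rule:
Determinant D = (3)(-3) - (-5)(-5) = -9 - 25 = -34
Dx = (-33)(-3) - (-13)(-5) = 99 - 65 = 34
Dy = (3)(-13) - (-5)(-33) = -39 - 165 = -204
x = Dx/D = 34/-34 = -1
y = Dy/D = -204/-34 = 6

x = -1, y = 6


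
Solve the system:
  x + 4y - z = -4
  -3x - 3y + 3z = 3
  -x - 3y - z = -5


Using Cramer's rule. Expand each determinant along the first row.
D  = 1*[(-3)*(-1) - 3*(-3)] - 4*[(-3)*(-1) - 3*(-1)] + (-1)*[(-3)*(-3) - (-3)*(-1)]
  = 1*(12) - 4*(6) + (-1)*(6) = -18
Dx = (-4)*[(-3)*(-1) - 3*(-3)] - 4*[3*(-1) - 3*(-5)] + (-1)*[3*(-3) - (-3)*(-5)]
  = (-4)*(12) - 4*(12) + (-1)*(-24) = -72
Dy = 1*[3*(-1) - 3*(-5)] - (-4)*[(-3)*(-1) - 3*(-1)] + (-1)*[(-3)*(-5) - 3*(-1)]
  = 1*(12) - (-4)*(6) + (-1)*(18) = 18
Dz = 1*[(-3)*(-5) - 3*(-3)] - 4*[(-3)*(-5) - 3*(-1)] + (-4)*[(-3)*(-3) - (-3)*(-1)]
  = 1*(24) - 4*(18) + (-4)*(6) = -72
x = Dx/D = -72/-18 = 4, y = Dy/D = 18/-18 = -1, z = Dz/D = -72/-18 = 4
Check eq1: (1)(4) + (4)(-1) + (-1)(4) = -4 = -4 ✓
Check eq2: (-3)(4) + (-3)(-1) + (3)(4) = 3 = 3 ✓
Check eq3: (-1)(4) + (-3)(-1) + (-1)(4) = -5 = -5 ✓

x = 4, y = -1, z = 4


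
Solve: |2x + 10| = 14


An absolute value equation |expr| = 14 gives two cases:
Case 1: 2x + 10 = 14
  2x = 4, so x = 2
Case 2: 2x + 10 = -14
  2x = -24, so x = -12

x = -12, x = 2


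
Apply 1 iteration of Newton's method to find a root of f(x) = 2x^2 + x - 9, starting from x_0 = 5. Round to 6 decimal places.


Newton's method: x_(n+1) = x_n - f(x_n)/f'(x_n)
f(x) = 2x^2 + x - 9
f'(x) = 4x + 1

Iteration 1:
  f(5.000000) = 46.000000
  f'(5.000000) = 21.000000
  x_1 = 5.000000 - (46.000000)/(21.000000) = 2.809524

x_1 = 2.809524


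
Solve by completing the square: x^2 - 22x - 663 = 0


Start: x^2 - 22x - 663 = 0
Move constant: x^2 - 22x = 663
Half of -22 is -11, squared is 121
Add 121 to both sides: x^2 - 22x + 121 = 784
(x - 11)^2 = 784
x - 11 = ±28
x = 11 + 28 = 39 or x = 11 - 28 = -17

x = -17, x = 39


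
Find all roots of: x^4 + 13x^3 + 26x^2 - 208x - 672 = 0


Let p(x) = x^4 + 13x^3 + 26x^2 - 208x - 672. By the rational root theorem (leading coefficient 1), any rational root is an integer divisor of 672: try ±1, ±2, ... in turn.
Test x = 1: value = -840 ≠ 0.
Test x = -1: value = -450 ≠ 0.
Test x = 2: value = -864 ≠ 0.
Test x = -2: value = -240 ≠ 0.
Test x = 3: value = -630 ≠ 0.
Test x = -3: value = -84 ≠ 0.
Test x = 4: value = 0 ✓, so (x - 4) is a factor.
Synthetic division by (x - 4): bring down 1; 1(4) + 13 = 17; 17(4) + 26 = 94; 94(4) - 208 = 168; 168(4) - 672 = 0 → quotient x^3 + 17x^2 + 94x + 168, remainder 0.
Continue with the quotient x^3 + 17x^2 + 94x + 168 (candidates must divide 168; re-test x = 4 first in case it repeats).
Test x = 4: value = 880 ≠ 0.
Test x = -4: value = 0 ✓, so (x + 4) is a factor.
Synthetic division by (x + 4): bring down 1; 1(-4) + 17 = 13; 13(-4) + 94 = 42; 42(-4) + 168 = 0 → quotient x^2 + 13x + 42, remainder 0.
Solve the quadratic x^2 + 13x + 42 = 0: discriminant = 13^2 - 4(1)(42) = 169 - 168 = 1.
sqrt(1) = 1, so x = (-13 ± 1)/2: x = -6 or x = -7.
Collecting all roots found:

x = -7, x = -6, x = -4, x = 4


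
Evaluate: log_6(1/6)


We need the exponent such that 6^? = 1/6
6^(-1) = 1/6^1 = 1/6
Therefore log_6(1/6) = -1

-1


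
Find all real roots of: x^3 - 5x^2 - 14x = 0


The constant term is 0, so x = 0 is a root. Factor out x:
  x(x^2 - 5x - 14) = 0
Solve the quadratic x^2 - 5x - 14 = 0: discriminant = (-5)^2 - 4(1)(-14) = 25 + 56 = 81.
sqrt(81) = 9, so x = (5 ± 9)/2: x = 7 or x = -2.

x = -2, x = 0, x = 7


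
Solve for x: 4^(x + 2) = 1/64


Express both sides with the same base.
1/64 = 4^(-3)
Since the bases match, equate exponents: x + 2 = -3
So x = -3 - (2) = -5

x = -5


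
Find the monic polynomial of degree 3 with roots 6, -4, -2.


A monic polynomial with roots 6, -4, -2 is:
p(x) = (x - 6)(x + 4)(x + 2)
After multiplying by (x - 6): x - 6
After multiplying by (x + 4): x^2 - 2x - 24
After multiplying by (x + 2): x^3 - 28x - 48

x^3 - 28x - 48


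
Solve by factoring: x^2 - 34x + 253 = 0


We need two numbers that multiply to 253 and add to -34.
Those numbers are -23 and -11 (since (-23) * (-11) = 253 and (-23) + (-11) = -34).
So x^2 - 34x + 253 = (x - 23)(x - 11) = 0
Setting each factor to zero: x = 23 or x = 11

x = 11, x = 23


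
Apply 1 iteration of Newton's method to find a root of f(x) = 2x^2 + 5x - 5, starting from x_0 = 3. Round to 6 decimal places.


Newton's method: x_(n+1) = x_n - f(x_n)/f'(x_n)
f(x) = 2x^2 + 5x - 5
f'(x) = 4x + 5

Iteration 1:
  f(3.000000) = 28.000000
  f'(3.000000) = 17.000000
  x_1 = 3.000000 - (28.000000)/(17.000000) = 1.352941

x_1 = 1.352941


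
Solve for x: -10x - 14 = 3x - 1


Starting with: -10x - 14 = 3x - 1
Move all x terms to left: (-10 - 3)x = -1 + 14
Simplify: -13x = 13
Divide both sides by -13: x = -1

x = -1


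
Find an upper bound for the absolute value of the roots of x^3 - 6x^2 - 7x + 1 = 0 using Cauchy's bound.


Cauchy's bound: all roots r satisfy |r| <= 1 + max(|a_i/a_n|) for i = 0,...,n-1
where a_n is the leading coefficient.

Coefficients: [1, -6, -7, 1]
Leading coefficient a_n = 1
Ratios |a_i/a_n|: 6, 7, 1
Maximum ratio: 7
Cauchy's bound: |r| <= 1 + 7 = 8

Upper bound = 8


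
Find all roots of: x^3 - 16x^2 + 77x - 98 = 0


Let p(x) = x^3 - 16x^2 + 77x - 98. By the rational root theorem (leading coefficient 1), any rational root is an integer divisor of 98: try ±1, ±2, ... in turn.
Test x = 1: value = -36 ≠ 0.
Test x = -1: value = -192 ≠ 0.
Test x = 2: value = 0 ✓, so (x - 2) is a factor.
Synthetic division by (x - 2): bring down 1; 1(2) - 16 = -14; (-14)(2) + 77 = 49; 49(2) - 98 = 0 → quotient x^2 - 14x + 49, remainder 0.
Solve the quadratic x^2 - 14x + 49 = 0: discriminant = (-14)^2 - 4(1)(49) = 196 - 196 = 0.
Discriminant = 0, so a double root: x = 14/2 = 7.
Collecting all roots found:

x = 2, x = 7 (multiplicity 2)


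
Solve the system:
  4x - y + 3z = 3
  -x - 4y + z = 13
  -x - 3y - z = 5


Using Cramer's rule. Expand each determinant along the first row.
D  = 4*[(-4)*(-1) - 1*(-3)] - (-1)*[(-1)*(-1) - 1*(-1)] + 3*[(-1)*(-3) - (-4)*(-1)]
  = 4*(7) - (-1)*(2) + 3*(-1) = 27
Dx = 3*[(-4)*(-1) - 1*(-3)] - (-1)*[13*(-1) - 1*5] + 3*[13*(-3) - (-4)*5]
  = 3*(7) - (-1)*(-18) + 3*(-19) = -54
Dy = 4*[13*(-1) - 1*5] - 3*[(-1)*(-1) - 1*(-1)] + 3*[(-1)*5 - 13*(-1)]
  = 4*(-18) - 3*(2) + 3*(8) = -54
Dz = 4*[(-4)*5 - 13*(-3)] - (-1)*[(-1)*5 - 13*(-1)] + 3*[(-1)*(-3) - (-4)*(-1)]
  = 4*(19) - (-1)*(8) + 3*(-1) = 81
x = Dx/D = -54/27 = -2, y = Dy/D = -54/27 = -2, z = Dz/D = 81/27 = 3
Check eq1: (4)(-2) + (-1)(-2) + (3)(3) = 3 = 3 ✓
Check eq2: (-1)(-2) + (-4)(-2) + (1)(3) = 13 = 13 ✓
Check eq3: (-1)(-2) + (-3)(-2) + (-1)(3) = 5 = 5 ✓

x = -2, y = -2, z = 3
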